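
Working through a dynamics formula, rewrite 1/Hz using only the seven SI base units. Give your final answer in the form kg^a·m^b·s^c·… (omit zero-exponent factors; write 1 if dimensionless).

Hz = 1/s = s⁻¹ (frequency is cycles per second).
So Hz⁻¹ = s.

s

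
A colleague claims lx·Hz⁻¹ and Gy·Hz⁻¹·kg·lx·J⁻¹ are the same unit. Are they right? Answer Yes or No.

Left side:
  lx = m⁻²·cd.
  Hz = s⁻¹.
  So Hz⁻¹ = s.
  Combining: lx·Hz⁻¹ = (m⁻²·cd) · s = m⁻²·s·cd.
Right side:
  Gy = J/kg (absorbed dose = energy per mass),
      = m²·s⁻².
  Hz = 1/s = s⁻¹ (frequency is cycles per second).
  So Hz⁻¹ = s.
  lx = lm/m² (illuminance = luminous flux per area),
      = m⁻²·cd.
  J = N·m (work = force × distance),
      = kg·m²·s⁻².
  So J⁻¹ = kg⁻¹·m⁻²·s².
  Combining: Gy·Hz⁻¹·kg·lx·J⁻¹ = (m²·s⁻²) · s · kg · (m⁻²·cd) · (kg⁻¹·m⁻²·s²) = m⁻²·s·cd.
Both reduce to m⁻²·s·cd.

Yes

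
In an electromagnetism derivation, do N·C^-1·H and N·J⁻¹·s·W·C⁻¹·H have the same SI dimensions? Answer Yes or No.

Left side:
  N = kg·m·s⁻².
  C = s·A.
  So C⁻¹ = s⁻¹·A⁻¹.
  H = kg·m²·s⁻²·A⁻².
  Combining: N·C⁻¹·H = (kg·m·s⁻²) · (s⁻¹·A⁻¹) · (kg·m²·s⁻²·A⁻²) = kg²·m³·s⁻⁵·A⁻³.
Right side:
  N = kg·m/s² = kg·m·s⁻² (force = mass × acceleration).
  J = N·m (work = force × distance),
      = kg·m²·s⁻².
  So J⁻¹ = kg⁻¹·m⁻²·s².
  W = J/s (power = energy per time),
      = kg·m²·s⁻³.
  C = A·s = s·A (charge = current × time).
  So C⁻¹ = s⁻¹·A⁻¹.
  H = Wb/A (inductance = flux per current),
      = kg·m²·s⁻²·A⁻².
  Combining: N·J⁻¹·s·W·C⁻¹·H = (kg·m·s⁻²) · (kg⁻¹·m⁻²·s²) · s · (kg·m²·s⁻³) · (s⁻¹·A⁻¹) · (kg·m²·s⁻²·A⁻²) = kg²·m³·s⁻⁵·A⁻³.
Both reduce to kg²·m³·s⁻⁵·A⁻³.

Yes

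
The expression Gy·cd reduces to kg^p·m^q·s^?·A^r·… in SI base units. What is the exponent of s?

-2

Gy = J/kg (absorbed dose = energy per mass),
    = m²·s⁻².
Combining: Gy·cd = (m²·s⁻²) · cd = m²·s⁻²·cd.
The exponent of s is -2.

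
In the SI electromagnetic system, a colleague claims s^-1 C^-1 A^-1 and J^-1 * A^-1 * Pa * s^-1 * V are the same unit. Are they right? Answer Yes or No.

Left side:
  C = s·A.
  So C⁻¹ = s⁻¹·A⁻¹.
  Combining: s⁻¹·C⁻¹·A⁻¹ = s⁻¹ · (s⁻¹·A⁻¹) · A⁻¹ = s⁻²·A⁻².
Right side:
  J = kg·m²·s⁻².
  So J⁻¹ = kg⁻¹·m⁻²·s².
  Pa = kg·m⁻¹·s⁻².
  V = kg·m²·s⁻³·A⁻¹.
  Combining: J⁻¹·A⁻¹·Pa·s⁻¹·V = (kg⁻¹·m⁻²·s²) · A⁻¹ · (kg·m⁻¹·s⁻²) · s⁻¹ · (kg·m²·s⁻³·A⁻¹) = kg·m⁻¹·s⁻⁴·A⁻².
Left is s⁻²·A⁻²; right is kg·m⁻¹·s⁻⁴·A⁻² — different.

No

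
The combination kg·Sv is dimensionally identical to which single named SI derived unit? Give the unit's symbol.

Sv = m²·s⁻².
Combining: kg·Sv = kg · (m²·s⁻²) = kg·m²·s⁻².
kg·m²·s⁻² is the base-SI form of the joule.

J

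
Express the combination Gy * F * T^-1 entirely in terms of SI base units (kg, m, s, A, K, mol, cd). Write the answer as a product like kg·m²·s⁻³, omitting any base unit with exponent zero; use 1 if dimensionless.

Gy = J/kg (absorbed dose = energy per mass),
    = m²·s⁻².
F = C/V (capacitance = charge per voltage),
    = A·s/(kg·m²·s⁻³·A⁻¹) (substituting C and V),
    = kg⁻¹·m⁻²·s⁴·A².
T = Wb/m² (flux density = flux per area),
    = kg·s⁻²·A⁻¹.
So T⁻¹ = kg⁻¹·s²·A.
Combining: Gy·F·T⁻¹ = (m²·s⁻²) · (kg⁻¹·m⁻²·s⁴·A²) · (kg⁻¹·s²·A) = kg⁻²·s⁴·A³.

kg⁻²·s⁴·A³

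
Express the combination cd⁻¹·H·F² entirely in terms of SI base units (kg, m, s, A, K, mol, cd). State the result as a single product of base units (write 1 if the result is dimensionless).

H = Wb/A (inductance = flux per current),
    = kg·m²·s⁻²·A⁻².
F = C/V (capacitance = charge per voltage),
    = A·s/(kg·m²·s⁻³·A⁻¹) (substituting C and V),
    = kg⁻¹·m⁻²·s⁴·A².
So F² = kg⁻²·m⁻⁴·s⁸·A⁴.
Combining: cd⁻¹·H·F² = cd⁻¹ · (kg·m²·s⁻²·A⁻²) · (kg⁻²·m⁻⁴·s⁸·A⁴) = kg⁻¹·m⁻²·s⁶·A²·cd⁻¹.

kg⁻¹·m⁻²·s⁶·A²·cd⁻¹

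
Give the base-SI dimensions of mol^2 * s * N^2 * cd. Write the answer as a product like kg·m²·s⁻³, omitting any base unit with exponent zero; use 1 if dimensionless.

kg²·m²·s⁻³·mol²·cd

N = kg·m/s² = kg·m·s⁻² (force = mass × acceleration).
So N² = kg²·m²·s⁻⁴.
Combining: mol²·s·N²·cd = mol² · s · (kg²·m²·s⁻⁴) · cd = kg²·m²·s⁻³·mol²·cd.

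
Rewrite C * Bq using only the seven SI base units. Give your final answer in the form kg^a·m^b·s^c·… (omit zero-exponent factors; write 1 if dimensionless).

A

C = A·s = s·A (charge = current × time).
Bq = 1/s = s⁻¹ (activity is decays per second).
Combining: C·Bq = (s·A) · s⁻¹ = A.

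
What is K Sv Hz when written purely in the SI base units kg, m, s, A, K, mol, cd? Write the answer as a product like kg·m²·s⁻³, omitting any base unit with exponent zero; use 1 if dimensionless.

m²·s⁻³·K

Sv = J/kg (equivalent dose = energy per mass),
    = m²·s⁻².
Hz = 1/s = s⁻¹ (frequency is cycles per second).
Combining: K·Sv·Hz = K · (m²·s⁻²) · s⁻¹ = m²·s⁻³·K.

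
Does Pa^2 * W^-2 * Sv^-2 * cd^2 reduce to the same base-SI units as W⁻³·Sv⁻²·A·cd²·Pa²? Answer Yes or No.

Left side:
  Pa = kg·m⁻¹·s⁻².
  So Pa² = kg²·m⁻²·s⁻⁴.
  W = kg·m²·s⁻³.
  So W⁻² = kg⁻²·m⁻⁴·s⁶.
  Sv = m²·s⁻².
  So Sv⁻² = m⁻⁴·s⁴.
  Combining: Pa²·W⁻²·Sv⁻²·cd² = (kg²·m⁻²·s⁻⁴) · (kg⁻²·m⁻⁴·s⁶) · (m⁻⁴·s⁴) · cd² = m⁻¹⁰·s⁶·cd².
Right side:
  W = kg·m²·s⁻³.
  So W⁻³ = kg⁻³·m⁻⁶·s⁹.
  Sv = m²·s⁻².
  So Sv⁻² = m⁻⁴·s⁴.
  Pa = kg·m⁻¹·s⁻².
  So Pa² = kg²·m⁻²·s⁻⁴.
  Combining: W⁻³·Sv⁻²·A·cd²·Pa² = (kg⁻³·m⁻⁶·s⁹) · (m⁻⁴·s⁴) · A · cd² · (kg²·m⁻²·s⁻⁴) = kg⁻¹·m⁻¹²·s⁹·A·cd².
Left is m⁻¹⁰·s⁶·cd²; right is kg⁻¹·m⁻¹²·s⁹·A·cd² — different.

No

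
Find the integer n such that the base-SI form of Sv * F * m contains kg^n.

Sv = J/kg (equivalent dose = energy per mass),
    = m²·s⁻².
F = C/V (capacitance = charge per voltage),
    = A·s/(kg·m²·s⁻³·A⁻¹) (substituting C and V),
    = kg⁻¹·m⁻²·s⁴·A².
Combining: Sv·F·m = (m²·s⁻²) · (kg⁻¹·m⁻²·s⁴·A²) · m = kg⁻¹·m·s²·A².
The exponent of kg is -1.

-1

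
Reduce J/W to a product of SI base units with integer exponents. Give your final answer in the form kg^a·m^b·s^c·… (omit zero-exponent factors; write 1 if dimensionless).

s

W = J/s (power = energy per time),
    = kg·m²·s⁻³.
So W⁻¹ = kg⁻¹·m⁻²·s³.
J = N·m (work = force × distance),
    = kg·m²·s⁻².
Combining: W⁻¹·J = (kg⁻¹·m⁻²·s³) · (kg·m²·s⁻²) = s.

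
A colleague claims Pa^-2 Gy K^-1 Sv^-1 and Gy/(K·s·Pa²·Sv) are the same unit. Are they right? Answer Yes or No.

No

Left side:
  Pa = N/m² (pressure = force per area),
      = kg·m⁻¹·s⁻².
  So Pa⁻² = kg⁻²·m²·s⁴.
  Gy = J/kg (absorbed dose = energy per mass),
      = m²·s⁻².
  Sv = J/kg (equivalent dose = energy per mass),
      = m²·s⁻².
  So Sv⁻¹ = m⁻²·s².
  Combining: Pa⁻²·Gy·K⁻¹·Sv⁻¹ = (kg⁻²·m²·s⁴) · (m²·s⁻²) · K⁻¹ · (m⁻²·s²) = kg⁻²·m²·s⁴·K⁻¹.
Right side:
  Pa = N/m² (pressure = force per area),
      = kg·m⁻¹·s⁻².
  So Pa⁻² = kg⁻²·m²·s⁴.
  Gy = J/kg (absorbed dose = energy per mass),
      = m²·s⁻².
  Sv = J/kg (equivalent dose = energy per mass),
      = m²·s⁻².
  So Sv⁻¹ = m⁻²·s².
  Combining: K⁻¹·s⁻¹·Pa⁻²·Gy·Sv⁻¹ = K⁻¹ · s⁻¹ · (kg⁻²·m²·s⁴) · (m²·s⁻²) · (m⁻²·s²) = kg⁻²·m²·s³·K⁻¹.
Left is kg⁻²·m²·s⁴·K⁻¹; right is kg⁻²·m²·s³·K⁻¹ — different.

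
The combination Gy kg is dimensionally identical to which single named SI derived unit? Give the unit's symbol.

Gy = J/kg (absorbed dose = energy per mass),
    = m²·s⁻².
Combining: Gy·kg = (m²·s⁻²) · kg = kg·m²·s⁻².
kg·m²·s⁻² is the base-SI form of the joule.

J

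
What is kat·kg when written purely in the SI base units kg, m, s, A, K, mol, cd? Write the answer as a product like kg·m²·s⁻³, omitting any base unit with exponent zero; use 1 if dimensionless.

kat = mol/s = s⁻¹·mol (catalytic activity).
Combining: kat·kg = (s⁻¹·mol) · kg = kg·s⁻¹·mol.

kg·s⁻¹·mol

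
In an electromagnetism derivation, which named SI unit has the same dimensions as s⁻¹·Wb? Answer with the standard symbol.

Wb = V·s (flux: a volt is a weber per second),
    = kg·m²·s⁻²·A⁻¹.
Combining: s⁻¹·Wb = s⁻¹ · (kg·m²·s⁻²·A⁻¹) = kg·m²·s⁻³·A⁻¹.
kg·m²·s⁻³·A⁻¹ is the base-SI form of the volt.

V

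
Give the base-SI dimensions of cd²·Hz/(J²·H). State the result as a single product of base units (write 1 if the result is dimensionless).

J = N·m (work = force × distance),
    = kg·m²·s⁻².
So J⁻² = kg⁻²·m⁻⁴·s⁴.
Hz = 1/s = s⁻¹ (frequency is cycles per second).
H = Wb/A (inductance = flux per current),
    = kg·m²·s⁻²·A⁻².
So H⁻¹ = kg⁻¹·m⁻²·s²·A².
Combining: J⁻²·cd²·Hz·H⁻¹ = (kg⁻²·m⁻⁴·s⁴) · cd² · s⁻¹ · (kg⁻¹·m⁻²·s²·A²) = kg⁻³·m⁻⁶·s⁵·A²·cd².

kg⁻³·m⁻⁶·s⁵·A²·cd²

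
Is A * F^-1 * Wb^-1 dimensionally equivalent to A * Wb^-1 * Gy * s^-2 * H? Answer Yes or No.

Left side:
  F = C/V (capacitance = charge per voltage),
      = A·s/(kg·m²·s⁻³·A⁻¹) (substituting C and V),
      = kg⁻¹·m⁻²·s⁴·A².
  So F⁻¹ = kg·m²·s⁻⁴·A⁻².
  Wb = V·s (flux: a volt is a weber per second),
      = kg·m²·s⁻²·A⁻¹.
  So Wb⁻¹ = kg⁻¹·m⁻²·s²·A.
  Combining: A·F⁻¹·Wb⁻¹ = A · (kg·m²·s⁻⁴·A⁻²) · (kg⁻¹·m⁻²·s²·A) = s⁻².
Right side:
  Wb = V·s (flux: a volt is a weber per second),
      = kg·m²·s⁻²·A⁻¹.
  So Wb⁻¹ = kg⁻¹·m⁻²·s²·A.
  Gy = J/kg (absorbed dose = energy per mass),
      = m²·s⁻².
  H = Wb/A (inductance = flux per current),
      = kg·m²·s⁻²·A⁻².
  Combining: A·Wb⁻¹·Gy·s⁻²·H = A · (kg⁻¹·m⁻²·s²·A) · (m²·s⁻²) · s⁻² · (kg·m²·s⁻²·A⁻²) = m²·s⁻⁴.
Left is s⁻²; right is m²·s⁻⁴ — different.

No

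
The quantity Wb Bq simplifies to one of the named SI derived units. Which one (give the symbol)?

Wb = V·s (flux: a volt is a weber per second),
    = kg·m²·s⁻²·A⁻¹.
Bq = 1/s = s⁻¹ (activity is decays per second).
Combining: Wb·Bq = (kg·m²·s⁻²·A⁻¹) · s⁻¹ = kg·m²·s⁻³·A⁻¹.
kg·m²·s⁻³·A⁻¹ is the base-SI form of the volt.

V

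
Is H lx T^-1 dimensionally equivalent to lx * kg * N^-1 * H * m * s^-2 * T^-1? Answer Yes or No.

Left side:
  H = Wb/A (inductance = flux per current),
      = kg·m²·s⁻²·A⁻².
  lx = lm/m² (illuminance = luminous flux per area),
      = m⁻²·cd.
  T = Wb/m² (flux density = flux per area),
      = kg·s⁻²·A⁻¹.
  So T⁻¹ = kg⁻¹·s²·A.
  Combining: H·lx·T⁻¹ = (kg·m²·s⁻²·A⁻²) · (m⁻²·cd) · (kg⁻¹·s²·A) = A⁻¹·cd.
Right side:
  lx = m⁻²·cd.
  N = kg·m·s⁻².
  So N⁻¹ = kg⁻¹·m⁻¹·s².
  H = kg·m²·s⁻²·A⁻².
  T = kg·s⁻²·A⁻¹.
  So T⁻¹ = kg⁻¹·s²·A.
  Combining: lx·kg·N⁻¹·H·m·s⁻²·T⁻¹ = (m⁻²·cd) · kg · (kg⁻¹·m⁻¹·s²) · (kg·m²·s⁻²·A⁻²) · m · s⁻² · (kg⁻¹·s²·A) = A⁻¹·cd.
Both reduce to A⁻¹·cd.

Yes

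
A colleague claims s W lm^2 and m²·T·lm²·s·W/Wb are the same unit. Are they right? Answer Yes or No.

Left side:
  W = kg·m²·s⁻³.
  lm = cd.
  So lm² = cd².
  Combining: s·W·lm² = s · (kg·m²·s⁻³) · cd² = kg·m²·s⁻²·cd².
Right side:
  T = Wb/m² (flux density = flux per area),
      = kg·s⁻²·A⁻¹.
  lm = cd·sr = cd (luminous flux; sr is dimensionless).
  So lm² = cd².
  Wb = V·s (flux: a volt is a weber per second),
      = kg·m²·s⁻²·A⁻¹.
  So Wb⁻¹ = kg⁻¹·m⁻²·s²·A.
  W = J/s (power = energy per time),
      = kg·m²·s⁻³.
  Combining: m²·T·lm²·s·Wb⁻¹·W = m² · (kg·s⁻²·A⁻¹) · cd² · s · (kg⁻¹·m⁻²·s²·A) · (kg·m²·s⁻³) = kg·m²·s⁻²·cd².
Both reduce to kg·m²·s⁻²·cd².

Yes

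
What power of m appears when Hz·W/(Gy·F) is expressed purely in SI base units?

2

Gy = J/kg (absorbed dose = energy per mass),
    = m²·s⁻².
So Gy⁻¹ = m⁻²·s².
Hz = 1/s = s⁻¹ (frequency is cycles per second).
W = J/s (power = energy per time),
    = kg·m²·s⁻³.
F = C/V (capacitance = charge per voltage),
    = A·s/(kg·m²·s⁻³·A⁻¹) (substituting C and V),
    = kg⁻¹·m⁻²·s⁴·A².
So F⁻¹ = kg·m²·s⁻⁴·A⁻².
Combining: Gy⁻¹·Hz·W·F⁻¹ = (m⁻²·s²) · s⁻¹ · (kg·m²·s⁻³) · (kg·m²·s⁻⁴·A⁻²) = kg²·m²·s⁻⁶·A⁻².
The exponent of m is 2.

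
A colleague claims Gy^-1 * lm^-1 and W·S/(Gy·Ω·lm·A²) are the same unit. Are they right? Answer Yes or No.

No

Left side:
  Gy = m²·s⁻².
  So Gy⁻¹ = m⁻²·s².
  lm = cd.
  So lm⁻¹ = cd⁻¹.
  Combining: Gy⁻¹·lm⁻¹ = (m⁻²·s²) · cd⁻¹ = m⁻²·s²·cd⁻¹.
Right side:
  W = J/s (power = energy per time),
      = kg·m²·s⁻³.
  Gy = J/kg (absorbed dose = energy per mass),
      = m²·s⁻².
  So Gy⁻¹ = m⁻²·s².
  S = 1/Ω (conductance is reciprocal resistance),
      = kg⁻¹·m⁻²·s³·A².
  Ω = V/A (resistance = voltage per current),
      = kg·m²·s⁻³·A⁻².
  So Ω⁻¹ = kg⁻¹·m⁻²·s³·A².
  lm = cd·sr = cd (luminous flux; sr is dimensionless).
  So lm⁻¹ = cd⁻¹.
  Combining: W·Gy⁻¹·S·Ω⁻¹·lm⁻¹·A⁻² = (kg·m²·s⁻³) · (m⁻²·s²) · (kg⁻¹·m⁻²·s³·A²) · (kg⁻¹·m⁻²·s³·A²) · cd⁻¹ · A⁻² = kg⁻¹·m⁻⁴·s⁵·A²·cd⁻¹.
Left is m⁻²·s²·cd⁻¹; right is kg⁻¹·m⁻⁴·s⁵·A²·cd⁻¹ — different.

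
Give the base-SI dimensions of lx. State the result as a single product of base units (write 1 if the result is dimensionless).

lx = lm/m² (illuminance = luminous flux per area),
    = m⁻²·cd.

m⁻²·cd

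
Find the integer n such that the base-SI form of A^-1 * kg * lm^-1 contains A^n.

-1

lm = cd·sr = cd (luminous flux; sr is dimensionless).
So lm⁻¹ = cd⁻¹.
Combining: A⁻¹·kg·lm⁻¹ = A⁻¹ · kg · cd⁻¹ = kg·A⁻¹·cd⁻¹.
The exponent of A is -1.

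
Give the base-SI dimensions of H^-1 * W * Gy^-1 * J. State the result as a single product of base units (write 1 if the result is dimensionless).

kg·s⁻¹·A²

H = kg·m²·s⁻²·A⁻².
So H⁻¹ = kg⁻¹·m⁻²·s²·A².
W = kg·m²·s⁻³.
Gy = m²·s⁻².
So Gy⁻¹ = m⁻²·s².
J = kg·m²·s⁻².
Combining: H⁻¹·W·Gy⁻¹·J = (kg⁻¹·m⁻²·s²·A²) · (kg·m²·s⁻³) · (m⁻²·s²) · (kg·m²·s⁻²) = kg·s⁻¹·A².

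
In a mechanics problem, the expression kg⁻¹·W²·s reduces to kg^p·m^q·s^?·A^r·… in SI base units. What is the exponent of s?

W = J/s (power = energy per time),
    = kg·m²·s⁻³.
So W² = kg²·m⁴·s⁻⁶.
Combining: kg⁻¹·W²·s = kg⁻¹ · (kg²·m⁴·s⁻⁶) · s = kg·m⁴·s⁻⁵.
The exponent of s is -5.

-5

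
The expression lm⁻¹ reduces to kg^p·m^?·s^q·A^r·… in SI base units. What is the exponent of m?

lm = cd.
So lm⁻¹ = cd⁻¹.
The exponent of m is 0.

0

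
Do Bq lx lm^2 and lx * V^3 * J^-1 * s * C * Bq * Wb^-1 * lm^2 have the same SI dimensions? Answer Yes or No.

No

Left side:
  Bq = s⁻¹.
  lx = m⁻²·cd.
  lm = cd.
  So lm² = cd².
  Combining: Bq·lx·lm² = s⁻¹ · (m⁻²·cd) · cd² = m⁻²·s⁻¹·cd³.
Right side:
  lx = lm/m² (illuminance = luminous flux per area),
      = m⁻²·cd.
  V = W/A (potential = power per current),
      = kg·m²·s⁻³·A⁻¹.
  So V³ = kg³·m⁶·s⁻⁹·A⁻³.
  J = N·m (work = force × distance),
      = kg·m²·s⁻².
  So J⁻¹ = kg⁻¹·m⁻²·s².
  C = A·s = s·A (charge = current × time).
  Bq = 1/s = s⁻¹ (activity is decays per second).
  Wb = V·s (flux: a volt is a weber per second),
      = kg·m²·s⁻²·A⁻¹.
  So Wb⁻¹ = kg⁻¹·m⁻²·s²·A.
  lm = cd·sr = cd (luminous flux; sr is dimensionless).
  So lm² = cd².
  Combining: lx·V³·J⁻¹·s·C·Bq·Wb⁻¹·lm² = (m⁻²·cd) · (kg³·m⁶·s⁻⁹·A⁻³) · (kg⁻¹·m⁻²·s²) · s · (s·A) · s⁻¹ · (kg⁻¹·m⁻²·s²·A) · cd² = kg·s⁻⁴·A⁻¹·cd³.
Left is m⁻²·s⁻¹·cd³; right is kg·s⁻⁴·A⁻¹·cd³ — different.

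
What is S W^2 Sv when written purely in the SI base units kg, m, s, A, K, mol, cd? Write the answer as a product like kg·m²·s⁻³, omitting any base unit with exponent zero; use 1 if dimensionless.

kg·m⁴·s⁻⁵·A²

S = kg⁻¹·m⁻²·s³·A².
W = kg·m²·s⁻³.
So W² = kg²·m⁴·s⁻⁶.
Sv = m²·s⁻².
Combining: S·W²·Sv = (kg⁻¹·m⁻²·s³·A²) · (kg²·m⁴·s⁻⁶) · (m²·s⁻²) = kg·m⁴·s⁻⁵·A².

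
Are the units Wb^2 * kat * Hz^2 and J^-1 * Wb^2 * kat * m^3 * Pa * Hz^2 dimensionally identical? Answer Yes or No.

Yes

Left side:
  Wb = kg·m²·s⁻²·A⁻¹.
  So Wb² = kg²·m⁴·s⁻⁴·A⁻².
  kat = s⁻¹·mol.
  Hz = s⁻¹.
  So Hz² = s⁻².
  Combining: Wb²·kat·Hz² = (kg²·m⁴·s⁻⁴·A⁻²) · (s⁻¹·mol) · s⁻² = kg²·m⁴·s⁻⁷·A⁻²·mol.
Right side:
  J = kg·m²·s⁻².
  So J⁻¹ = kg⁻¹·m⁻²·s².
  Wb = kg·m²·s⁻²·A⁻¹.
  So Wb² = kg²·m⁴·s⁻⁴·A⁻².
  kat = s⁻¹·mol.
  Pa = kg·m⁻¹·s⁻².
  Hz = s⁻¹.
  So Hz² = s⁻².
  Combining: J⁻¹·Wb²·kat·m³·Pa·Hz² = (kg⁻¹·m⁻²·s²) · (kg²·m⁴·s⁻⁴·A⁻²) · (s⁻¹·mol) · m³ · (kg·m⁻¹·s⁻²) · s⁻² = kg²·m⁴·s⁻⁷·A⁻²·mol.
Both reduce to kg²·m⁴·s⁻⁷·A⁻²·mol.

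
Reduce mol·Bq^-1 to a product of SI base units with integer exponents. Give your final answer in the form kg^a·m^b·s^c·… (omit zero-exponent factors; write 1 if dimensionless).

Bq = 1/s = s⁻¹ (activity is decays per second).
So Bq⁻¹ = s.
Combining: mol·Bq⁻¹ = mol · s = s·mol.

s·mol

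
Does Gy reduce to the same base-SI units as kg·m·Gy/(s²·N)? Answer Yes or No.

Yes

Left side:
  Gy = J/kg (absorbed dose = energy per mass),
      = m²·s⁻².
Right side:
  N = kg·m/s² = kg·m·s⁻² (force = mass × acceleration).
  So N⁻¹ = kg⁻¹·m⁻¹·s².
  Gy = J/kg (absorbed dose = energy per mass),
      = m²·s⁻².
  Combining: s⁻²·kg·N⁻¹·m·Gy = s⁻² · kg · (kg⁻¹·m⁻¹·s²) · m · (m²·s⁻²) = m²·s⁻².
Both reduce to m²·s⁻².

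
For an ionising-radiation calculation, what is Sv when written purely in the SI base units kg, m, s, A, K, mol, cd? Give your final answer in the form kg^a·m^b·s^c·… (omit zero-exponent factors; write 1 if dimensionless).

m²·s⁻²

Sv = J/kg (equivalent dose = energy per mass),
    = m²·s⁻².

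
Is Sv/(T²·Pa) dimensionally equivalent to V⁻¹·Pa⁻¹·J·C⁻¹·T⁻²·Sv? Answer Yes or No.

Left side:
  Sv = m²·s⁻².
  T = kg·s⁻²·A⁻¹.
  So T⁻² = kg⁻²·s⁴·A².
  Pa = kg·m⁻¹·s⁻².
  So Pa⁻¹ = kg⁻¹·m·s².
  Combining: Sv·T⁻²·Pa⁻¹ = (m²·s⁻²) · (kg⁻²·s⁴·A²) · (kg⁻¹·m·s²) = kg⁻³·m³·s⁴·A².
Right side:
  V = W/A (potential = power per current),
      = kg·m²·s⁻³·A⁻¹.
  So V⁻¹ = kg⁻¹·m⁻²·s³·A.
  Pa = N/m² (pressure = force per area),
      = kg·m⁻¹·s⁻².
  So Pa⁻¹ = kg⁻¹·m·s².
  J = N·m (work = force × distance),
      = kg·m²·s⁻².
  C = A·s = s·A (charge = current × time).
  So C⁻¹ = s⁻¹·A⁻¹.
  T = Wb/m² (flux density = flux per area),
      = kg·s⁻²·A⁻¹.
  So T⁻² = kg⁻²·s⁴·A².
  Sv = J/kg (equivalent dose = energy per mass),
      = m²·s⁻².
  Combining: V⁻¹·Pa⁻¹·J·C⁻¹·T⁻²·Sv = (kg⁻¹·m⁻²·s³·A) · (kg⁻¹·m·s²) · (kg·m²·s⁻²) · (s⁻¹·A⁻¹) · (kg⁻²·s⁴·A²) · (m²·s⁻²) = kg⁻³·m³·s⁴·A².
Both reduce to kg⁻³·m³·s⁴·A².

Yes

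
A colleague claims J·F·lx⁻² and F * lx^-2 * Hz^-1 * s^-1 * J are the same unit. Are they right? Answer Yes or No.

Left side:
  J = kg·m²·s⁻².
  F = kg⁻¹·m⁻²·s⁴·A².
  lx = m⁻²·cd.
  So lx⁻² = m⁴·cd⁻².
  Combining: J·F·lx⁻² = (kg·m²·s⁻²) · (kg⁻¹·m⁻²·s⁴·A²) · (m⁴·cd⁻²) = m⁴·s²·A²·cd⁻².
Right side:
  F = kg⁻¹·m⁻²·s⁴·A².
  lx = m⁻²·cd.
  So lx⁻² = m⁴·cd⁻².
  Hz = s⁻¹.
  So Hz⁻¹ = s.
  J = kg·m²·s⁻².
  Combining: F·lx⁻²·Hz⁻¹·s⁻¹·J = (kg⁻¹·m⁻²·s⁴·A²) · (m⁴·cd⁻²) · s · s⁻¹ · (kg·m²·s⁻²) = m⁴·s²·A²·cd⁻².
Both reduce to m⁴·s²·A²·cd⁻².

Yes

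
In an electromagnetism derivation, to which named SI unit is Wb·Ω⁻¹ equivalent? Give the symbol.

Wb = V·s (flux: a volt is a weber per second),
    = kg·m²·s⁻²·A⁻¹.
Ω = V/A (resistance = voltage per current),
    = kg·m²·s⁻³·A⁻².
So Ω⁻¹ = kg⁻¹·m⁻²·s³·A².
Combining: Wb·Ω⁻¹ = (kg·m²·s⁻²·A⁻¹) · (kg⁻¹·m⁻²·s³·A²) = s·A.
s·A is the base-SI form of the coulomb.

C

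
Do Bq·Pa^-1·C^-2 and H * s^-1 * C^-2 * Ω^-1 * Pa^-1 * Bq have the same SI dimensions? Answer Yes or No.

Yes

Left side:
  Bq = 1/s = s⁻¹ (activity is decays per second).
  Pa = N/m² (pressure = force per area),
      = kg·m⁻¹·s⁻².
  So Pa⁻¹ = kg⁻¹·m·s².
  C = A·s = s·A (charge = current × time).
  So C⁻² = s⁻²·A⁻².
  Combining: Bq·Pa⁻¹·C⁻² = s⁻¹ · (kg⁻¹·m·s²) · (s⁻²·A⁻²) = kg⁻¹·m·s⁻¹·A⁻².
Right side:
  H = kg·m²·s⁻²·A⁻².
  C = s·A.
  So C⁻² = s⁻²·A⁻².
  Ω = kg·m²·s⁻³·A⁻².
  So Ω⁻¹ = kg⁻¹·m⁻²·s³·A².
  Pa = kg·m⁻¹·s⁻².
  So Pa⁻¹ = kg⁻¹·m·s².
  Bq = s⁻¹.
  Combining: H·s⁻¹·C⁻²·Ω⁻¹·Pa⁻¹·Bq = (kg·m²·s⁻²·A⁻²) · s⁻¹ · (s⁻²·A⁻²) · (kg⁻¹·m⁻²·s³·A²) · (kg⁻¹·m·s²) · s⁻¹ = kg⁻¹·m·s⁻¹·A⁻².
Both reduce to kg⁻¹·m·s⁻¹·A⁻².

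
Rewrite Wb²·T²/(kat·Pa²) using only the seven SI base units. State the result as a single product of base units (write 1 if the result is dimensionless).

kg²·m⁶·s⁻³·A⁻⁴·mol⁻¹

Wb = V·s (flux: a volt is a weber per second),
    = kg·m²·s⁻²·A⁻¹.
So Wb² = kg²·m⁴·s⁻⁴·A⁻².
T = Wb/m² (flux density = flux per area),
    = kg·s⁻²·A⁻¹.
So T² = kg²·s⁻⁴·A⁻².
kat = mol/s = s⁻¹·mol (catalytic activity).
So kat⁻¹ = s·mol⁻¹.
Pa = N/m² (pressure = force per area),
    = kg·m⁻¹·s⁻².
So Pa⁻² = kg⁻²·m²·s⁴.
Combining: Wb²·T²·kat⁻¹·Pa⁻² = (kg²·m⁴·s⁻⁴·A⁻²) · (kg²·s⁻⁴·A⁻²) · (s·mol⁻¹) · (kg⁻²·m²·s⁴) = kg²·m⁶·s⁻³·A⁻⁴·mol⁻¹.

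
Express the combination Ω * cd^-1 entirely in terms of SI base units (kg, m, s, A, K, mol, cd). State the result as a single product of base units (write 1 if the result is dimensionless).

kg·m²·s⁻³·A⁻²·cd⁻¹

Ω = kg·m²·s⁻³·A⁻².
Combining: Ω·cd⁻¹ = (kg·m²·s⁻³·A⁻²) · cd⁻¹ = kg·m²·s⁻³·A⁻²·cd⁻¹.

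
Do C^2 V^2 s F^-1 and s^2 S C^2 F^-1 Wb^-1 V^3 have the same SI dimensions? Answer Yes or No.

Left side:
  C = s·A.
  So C² = s²·A².
  V = kg·m²·s⁻³·A⁻¹.
  So V² = kg²·m⁴·s⁻⁶·A⁻².
  F = kg⁻¹·m⁻²·s⁴·A².
  So F⁻¹ = kg·m²·s⁻⁴·A⁻².
  Combining: C²·V²·s·F⁻¹ = (s²·A²) · (kg²·m⁴·s⁻⁶·A⁻²) · s · (kg·m²·s⁻⁴·A⁻²) = kg³·m⁶·s⁻⁷·A⁻².
Right side:
  S = 1/Ω (conductance is reciprocal resistance),
      = kg⁻¹·m⁻²·s³·A².
  C = A·s = s·A (charge = current × time).
  So C² = s²·A².
  F = C/V (capacitance = charge per voltage),
      = A·s/(kg·m²·s⁻³·A⁻¹) (substituting C and V),
      = kg⁻¹·m⁻²·s⁴·A².
  So F⁻¹ = kg·m²·s⁻⁴·A⁻².
  Wb = V·s (flux: a volt is a weber per second),
      = kg·m²·s⁻²·A⁻¹.
  So Wb⁻¹ = kg⁻¹·m⁻²·s²·A.
  V = W/A (potential = power per current),
      = kg·m²·s⁻³·A⁻¹.
  So V³ = kg³·m⁶·s⁻⁹·A⁻³.
  Combining: s²·S·C²·F⁻¹·Wb⁻¹·V³ = s² · (kg⁻¹·m⁻²·s³·A²) · (s²·A²) · (kg·m²·s⁻⁴·A⁻²) · (kg⁻¹·m⁻²·s²·A) · (kg³·m⁶·s⁻⁹·A⁻³) = kg²·m⁴·s⁻⁴.
Left is kg³·m⁶·s⁻⁷·A⁻²; right is kg²·m⁴·s⁻⁴ — different.

No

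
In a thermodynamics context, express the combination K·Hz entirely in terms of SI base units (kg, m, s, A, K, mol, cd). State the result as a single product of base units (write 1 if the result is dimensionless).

Hz = 1/s = s⁻¹ (frequency is cycles per second).
Combining: K·Hz = K · s⁻¹ = s⁻¹·K.

s⁻¹·K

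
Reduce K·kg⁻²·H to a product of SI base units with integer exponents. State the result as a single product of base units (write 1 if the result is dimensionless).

kg⁻¹·m²·s⁻²·A⁻²·K

H = Wb/A (inductance = flux per current),
    = kg·m²·s⁻²·A⁻².
Combining: K·kg⁻²·H = K · kg⁻² · (kg·m²·s⁻²·A⁻²) = kg⁻¹·m²·s⁻²·A⁻²·K.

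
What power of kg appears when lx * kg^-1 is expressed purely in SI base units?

lx = m⁻²·cd.
Combining: lx·kg⁻¹ = (m⁻²·cd) · kg⁻¹ = kg⁻¹·m⁻²·cd.
The exponent of kg is -1.

-1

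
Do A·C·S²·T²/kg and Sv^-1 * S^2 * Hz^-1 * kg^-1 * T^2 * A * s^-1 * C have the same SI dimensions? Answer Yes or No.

No

Left side:
  C = A·s = s·A (charge = current × time).
  S = 1/Ω (conductance is reciprocal resistance),
      = kg⁻¹·m⁻²·s³·A².
  So S² = kg⁻²·m⁻⁴·s⁶·A⁴.
  T = Wb/m² (flux density = flux per area),
      = kg·s⁻²·A⁻¹.
  So T² = kg²·s⁻⁴·A⁻².
  Combining: A·C·S²·T²·kg⁻¹ = A · (s·A) · (kg⁻²·m⁻⁴·s⁶·A⁴) · (kg²·s⁻⁴·A⁻²) · kg⁻¹ = kg⁻¹·m⁻⁴·s³·A⁴.
Right side:
  Sv = m²·s⁻².
  So Sv⁻¹ = m⁻²·s².
  S = kg⁻¹·m⁻²·s³·A².
  So S² = kg⁻²·m⁻⁴·s⁶·A⁴.
  Hz = s⁻¹.
  So Hz⁻¹ = s.
  T = kg·s⁻²·A⁻¹.
  So T² = kg²·s⁻⁴·A⁻².
  C = s·A.
  Combining: Sv⁻¹·S²·Hz⁻¹·kg⁻¹·T²·A·s⁻¹·C = (m⁻²·s²) · (kg⁻²·m⁻⁴·s⁶·A⁴) · s · kg⁻¹ · (kg²·s⁻⁴·A⁻²) · A · s⁻¹ · (s·A) = kg⁻¹·m⁻⁶·s⁵·A⁴.
Left is kg⁻¹·m⁻⁴·s³·A⁴; right is kg⁻¹·m⁻⁶·s⁵·A⁴ — different.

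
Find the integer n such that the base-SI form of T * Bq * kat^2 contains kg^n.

1

T = Wb/m² (flux density = flux per area),
    = kg·s⁻²·A⁻¹.
Bq = 1/s = s⁻¹ (activity is decays per second).
kat = mol/s = s⁻¹·mol (catalytic activity).
So kat² = s⁻²·mol².
Combining: T·Bq·kat² = (kg·s⁻²·A⁻¹) · s⁻¹ · (s⁻²·mol²) = kg·s⁻⁵·A⁻¹·mol².
The exponent of kg is 1.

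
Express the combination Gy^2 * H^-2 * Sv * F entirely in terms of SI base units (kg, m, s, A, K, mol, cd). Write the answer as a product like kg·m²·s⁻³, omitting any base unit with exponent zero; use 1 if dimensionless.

Gy = m²·s⁻².
So Gy² = m⁴·s⁻⁴.
H = kg·m²·s⁻²·A⁻².
So H⁻² = kg⁻²·m⁻⁴·s⁴·A⁴.
Sv = m²·s⁻².
F = kg⁻¹·m⁻²·s⁴·A².
Combining: Gy²·H⁻²·Sv·F = (m⁴·s⁻⁴) · (kg⁻²·m⁻⁴·s⁴·A⁴) · (m²·s⁻²) · (kg⁻¹·m⁻²·s⁴·A²) = kg⁻³·s²·A⁶.

kg⁻³·s²·A⁶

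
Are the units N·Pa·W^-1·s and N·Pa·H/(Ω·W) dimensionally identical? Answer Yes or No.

Left side:
  N = kg·m/s² = kg·m·s⁻² (force = mass × acceleration).
  Pa = N/m² (pressure = force per area),
      = kg·m⁻¹·s⁻².
  W = J/s (power = energy per time),
      = kg·m²·s⁻³.
  So W⁻¹ = kg⁻¹·m⁻²·s³.
  Combining: N·Pa·W⁻¹·s = (kg·m·s⁻²) · (kg·m⁻¹·s⁻²) · (kg⁻¹·m⁻²·s³) · s = kg·m⁻².
Right side:
  Ω = kg·m²·s⁻³·A⁻².
  So Ω⁻¹ = kg⁻¹·m⁻²·s³·A².
  N = kg·m·s⁻².
  Pa = kg·m⁻¹·s⁻².
  W = kg·m²·s⁻³.
  So W⁻¹ = kg⁻¹·m⁻²·s³.
  H = kg·m²·s⁻²·A⁻².
  Combining: Ω⁻¹·N·Pa·W⁻¹·H = (kg⁻¹·m⁻²·s³·A²) · (kg·m·s⁻²) · (kg·m⁻¹·s⁻²) · (kg⁻¹·m⁻²·s³) · (kg·m²·s⁻²·A⁻²) = kg·m⁻².
Both reduce to kg·m⁻².

Yes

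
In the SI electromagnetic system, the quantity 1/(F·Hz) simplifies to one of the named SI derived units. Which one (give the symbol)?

Ω

F = C/V (capacitance = charge per voltage),
    = A·s/(kg·m²·s⁻³·A⁻¹) (substituting C and V),
    = kg⁻¹·m⁻²·s⁴·A².
So F⁻¹ = kg·m²·s⁻⁴·A⁻².
Hz = 1/s = s⁻¹ (frequency is cycles per second).
So Hz⁻¹ = s.
Combining: F⁻¹·Hz⁻¹ = (kg·m²·s⁻⁴·A⁻²) · s = kg·m²·s⁻³·A⁻².
kg·m²·s⁻³·A⁻² is the base-SI form of the ohm.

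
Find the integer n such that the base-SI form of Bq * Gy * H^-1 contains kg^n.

Bq = 1/s = s⁻¹ (activity is decays per second).
Gy = J/kg (absorbed dose = energy per mass),
    = m²·s⁻².
H = Wb/A (inductance = flux per current),
    = kg·m²·s⁻²·A⁻².
So H⁻¹ = kg⁻¹·m⁻²·s²·A².
Combining: Bq·Gy·H⁻¹ = s⁻¹ · (m²·s⁻²) · (kg⁻¹·m⁻²·s²·A²) = kg⁻¹·s⁻¹·A².
The exponent of kg is -1.

-1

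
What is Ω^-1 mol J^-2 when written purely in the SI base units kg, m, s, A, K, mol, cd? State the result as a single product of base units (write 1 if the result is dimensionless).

kg⁻³·m⁻⁶·s⁷·A²·mol

Ω = kg·m²·s⁻³·A⁻².
So Ω⁻¹ = kg⁻¹·m⁻²·s³·A².
J = kg·m²·s⁻².
So J⁻² = kg⁻²·m⁻⁴·s⁴.
Combining: Ω⁻¹·mol·J⁻² = (kg⁻¹·m⁻²·s³·A²) · mol · (kg⁻²·m⁻⁴·s⁴) = kg⁻³·m⁻⁶·s⁷·A²·mol.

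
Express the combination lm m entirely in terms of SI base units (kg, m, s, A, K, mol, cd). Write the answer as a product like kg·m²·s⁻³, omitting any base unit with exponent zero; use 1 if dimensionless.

m·cd

lm = cd·sr = cd (luminous flux; sr is dimensionless).
Combining: lm·m = cd · m = m·cd.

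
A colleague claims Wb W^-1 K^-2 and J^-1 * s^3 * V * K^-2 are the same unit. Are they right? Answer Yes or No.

No

Left side:
  Wb = kg·m²·s⁻²·A⁻¹.
  W = kg·m²·s⁻³.
  So W⁻¹ = kg⁻¹·m⁻²·s³.
  Combining: Wb·W⁻¹·K⁻² = (kg·m²·s⁻²·A⁻¹) · (kg⁻¹·m⁻²·s³) · K⁻² = s·A⁻¹·K⁻².
Right side:
  J = kg·m²·s⁻².
  So J⁻¹ = kg⁻¹·m⁻²·s².
  V = kg·m²·s⁻³·A⁻¹.
  Combining: J⁻¹·s³·V·K⁻² = (kg⁻¹·m⁻²·s²) · s³ · (kg·m²·s⁻³·A⁻¹) · K⁻² = s²·A⁻¹·K⁻².
Left is s·A⁻¹·K⁻²; right is s²·A⁻¹·K⁻² — different.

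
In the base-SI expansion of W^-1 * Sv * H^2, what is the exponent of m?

W = kg·m²·s⁻³.
So W⁻¹ = kg⁻¹·m⁻²·s³.
Sv = m²·s⁻².
H = kg·m²·s⁻²·A⁻².
So H² = kg²·m⁴·s⁻⁴·A⁻⁴.
Combining: W⁻¹·Sv·H² = (kg⁻¹·m⁻²·s³) · (m²·s⁻²) · (kg²·m⁴·s⁻⁴·A⁻⁴) = kg·m⁴·s⁻³·A⁻⁴.
The exponent of m is 4.

4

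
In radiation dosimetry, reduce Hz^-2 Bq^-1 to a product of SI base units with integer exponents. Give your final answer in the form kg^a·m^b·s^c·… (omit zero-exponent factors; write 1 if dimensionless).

Hz = s⁻¹.
So Hz⁻² = s².
Bq = s⁻¹.
So Bq⁻¹ = s.
Combining: Hz⁻²·Bq⁻¹ = s² · s = s³.

s³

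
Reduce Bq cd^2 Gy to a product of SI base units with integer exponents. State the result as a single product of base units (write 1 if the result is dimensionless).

m²·s⁻³·cd²

Bq = s⁻¹.
Gy = m²·s⁻².
Combining: Bq·cd²·Gy = s⁻¹ · cd² · (m²·s⁻²) = m²·s⁻³·cd².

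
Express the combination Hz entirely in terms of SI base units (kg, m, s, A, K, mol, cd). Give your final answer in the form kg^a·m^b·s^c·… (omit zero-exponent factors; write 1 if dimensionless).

Hz = s⁻¹.

s⁻¹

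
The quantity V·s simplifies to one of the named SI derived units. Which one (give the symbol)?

V = W/A (potential = power per current),
    = kg·m²·s⁻³·A⁻¹.
Combining: V·s = (kg·m²·s⁻³·A⁻¹) · s = kg·m²·s⁻²·A⁻¹.
kg·m²·s⁻²·A⁻¹ is the base-SI form of the weber.

Wb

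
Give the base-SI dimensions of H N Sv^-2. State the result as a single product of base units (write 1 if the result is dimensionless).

kg²·m⁻¹·A⁻²

H = kg·m²·s⁻²·A⁻².
N = kg·m·s⁻².
Sv = m²·s⁻².
So Sv⁻² = m⁻⁴·s⁴.
Combining: H·N·Sv⁻² = (kg·m²·s⁻²·A⁻²) · (kg·m·s⁻²) · (m⁻⁴·s⁴) = kg²·m⁻¹·A⁻².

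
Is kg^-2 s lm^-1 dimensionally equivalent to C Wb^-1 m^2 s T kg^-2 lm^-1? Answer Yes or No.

Left side:
  lm = cd·sr = cd (luminous flux; sr is dimensionless).
  So lm⁻¹ = cd⁻¹.
  Combining: kg⁻²·s·lm⁻¹ = kg⁻² · s · cd⁻¹ = kg⁻²·s·cd⁻¹.
Right side:
  C = s·A.
  Wb = kg·m²·s⁻²·A⁻¹.
  So Wb⁻¹ = kg⁻¹·m⁻²·s²·A.
  T = kg·s⁻²·A⁻¹.
  lm = cd.
  So lm⁻¹ = cd⁻¹.
  Combining: C·Wb⁻¹·m²·s·T·kg⁻²·lm⁻¹ = (s·A) · (kg⁻¹·m⁻²·s²·A) · m² · s · (kg·s⁻²·A⁻¹) · kg⁻² · cd⁻¹ = kg⁻²·s²·A·cd⁻¹.
Left is kg⁻²·s·cd⁻¹; right is kg⁻²·s²·A·cd⁻¹ — different.

No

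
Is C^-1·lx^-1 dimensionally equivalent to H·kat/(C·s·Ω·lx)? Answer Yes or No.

No

Left side:
  C = A·s = s·A (charge = current × time).
  So C⁻¹ = s⁻¹·A⁻¹.
  lx = lm/m² (illuminance = luminous flux per area),
      = m⁻²·cd.
  So lx⁻¹ = m²·cd⁻¹.
  Combining: C⁻¹·lx⁻¹ = (s⁻¹·A⁻¹) · (m²·cd⁻¹) = m²·s⁻¹·A⁻¹·cd⁻¹.
Right side:
  C = A·s = s·A (charge = current × time).
  So C⁻¹ = s⁻¹·A⁻¹.
  H = Wb/A (inductance = flux per current),
      = kg·m²·s⁻²·A⁻².
  Ω = V/A (resistance = voltage per current),
      = kg·m²·s⁻³·A⁻².
  So Ω⁻¹ = kg⁻¹·m⁻²·s³·A².
  lx = lm/m² (illuminance = luminous flux per area),
      = m⁻²·cd.
  So lx⁻¹ = m²·cd⁻¹.
  kat = mol/s = s⁻¹·mol (catalytic activity).
  Combining: C⁻¹·H·s⁻¹·Ω⁻¹·lx⁻¹·kat = (s⁻¹·A⁻¹) · (kg·m²·s⁻²·A⁻²) · s⁻¹ · (kg⁻¹·m⁻²·s³·A²) · (m²·cd⁻¹) · (s⁻¹·mol) = m²·s⁻²·A⁻¹·mol·cd⁻¹.
Left is m²·s⁻¹·A⁻¹·cd⁻¹; right is m²·s⁻²·A⁻¹·mol·cd⁻¹ — different.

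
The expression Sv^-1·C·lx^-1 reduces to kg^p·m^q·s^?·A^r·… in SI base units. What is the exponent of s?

Sv = m²·s⁻².
So Sv⁻¹ = m⁻²·s².
C = s·A.
lx = m⁻²·cd.
So lx⁻¹ = m²·cd⁻¹.
Combining: Sv⁻¹·C·lx⁻¹ = (m⁻²·s²) · (s·A) · (m²·cd⁻¹) = s³·A·cd⁻¹.
The exponent of s is 3.

3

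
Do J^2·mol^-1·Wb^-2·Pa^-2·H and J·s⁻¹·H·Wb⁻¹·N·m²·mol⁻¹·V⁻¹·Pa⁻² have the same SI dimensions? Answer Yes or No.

No

Left side:
  J = N·m (work = force × distance),
      = kg·m²·s⁻².
  So J² = kg²·m⁴·s⁻⁴.
  Wb = V·s (flux: a volt is a weber per second),
      = kg·m²·s⁻²·A⁻¹.
  So Wb⁻² = kg⁻²·m⁻⁴·s⁴·A².
  Pa = N/m² (pressure = force per area),
      = kg·m⁻¹·s⁻².
  So Pa⁻² = kg⁻²·m²·s⁴.
  H = Wb/A (inductance = flux per current),
      = kg·m²·s⁻²·A⁻².
  Combining: J²·mol⁻¹·Wb⁻²·Pa⁻²·H = (kg²·m⁴·s⁻⁴) · mol⁻¹ · (kg⁻²·m⁻⁴·s⁴·A²) · (kg⁻²·m²·s⁴) · (kg·m²·s⁻²·A⁻²) = kg⁻¹·m⁴·s²·mol⁻¹.
Right side:
  J = N·m (work = force × distance),
      = kg·m²·s⁻².
  H = Wb/A (inductance = flux per current),
      = kg·m²·s⁻²·A⁻².
  Wb = V·s (flux: a volt is a weber per second),
      = kg·m²·s⁻²·A⁻¹.
  So Wb⁻¹ = kg⁻¹·m⁻²·s²·A.
  N = kg·m/s² = kg·m·s⁻² (force = mass × acceleration).
  V = W/A (potential = power per current),
      = kg·m²·s⁻³·A⁻¹.
  So V⁻¹ = kg⁻¹·m⁻²·s³·A.
  Pa = N/m² (pressure = force per area),
      = kg·m⁻¹·s⁻².
  So Pa⁻² = kg⁻²·m²·s⁴.
  Combining: J·s⁻¹·H·Wb⁻¹·N·m²·mol⁻¹·V⁻¹·Pa⁻² = (kg·m²·s⁻²) · s⁻¹ · (kg·m²·s⁻²·A⁻²) · (kg⁻¹·m⁻²·s²·A) · (kg·m·s⁻²) · m² · mol⁻¹ · (kg⁻¹·m⁻²·s³·A) · (kg⁻²·m²·s⁴) = kg⁻¹·m⁵·s²·mol⁻¹.
Left is kg⁻¹·m⁴·s²·mol⁻¹; right is kg⁻¹·m⁵·s²·mol⁻¹ — different.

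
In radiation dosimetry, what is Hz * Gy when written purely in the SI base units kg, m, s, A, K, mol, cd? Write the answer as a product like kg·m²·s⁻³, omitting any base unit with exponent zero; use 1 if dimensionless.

m²·s⁻³

Hz = 1/s = s⁻¹ (frequency is cycles per second).
Gy = J/kg (absorbed dose = energy per mass),
    = m²·s⁻².
Combining: Hz·Gy = s⁻¹ · (m²·s⁻²) = m²·s⁻³.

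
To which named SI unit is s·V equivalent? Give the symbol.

V = W/A (potential = power per current),
    = kg·m²·s⁻³·A⁻¹.
Combining: s·V = s · (kg·m²·s⁻³·A⁻¹) = kg·m²·s⁻²·A⁻¹.
kg·m²·s⁻²·A⁻¹ is the base-SI form of the weber.

Wb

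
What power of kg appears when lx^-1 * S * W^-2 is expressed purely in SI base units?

lx = lm/m² (illuminance = luminous flux per area),
    = m⁻²·cd.
So lx⁻¹ = m²·cd⁻¹.
S = 1/Ω (conductance is reciprocal resistance),
    = kg⁻¹·m⁻²·s³·A².
W = J/s (power = energy per time),
    = kg·m²·s⁻³.
So W⁻² = kg⁻²·m⁻⁴·s⁶.
Combining: lx⁻¹·S·W⁻² = (m²·cd⁻¹) · (kg⁻¹·m⁻²·s³·A²) · (kg⁻²·m⁻⁴·s⁶) = kg⁻³·m⁻⁴·s⁹·A²·cd⁻¹.
The exponent of kg is -3.

-3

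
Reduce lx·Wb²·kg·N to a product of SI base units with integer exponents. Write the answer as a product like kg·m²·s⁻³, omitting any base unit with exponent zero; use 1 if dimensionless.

lx = m⁻²·cd.
Wb = kg·m²·s⁻²·A⁻¹.
So Wb² = kg²·m⁴·s⁻⁴·A⁻².
N = kg·m·s⁻².
Combining: lx·Wb²·kg·N = (m⁻²·cd) · (kg²·m⁴·s⁻⁴·A⁻²) · kg · (kg·m·s⁻²) = kg⁴·m³·s⁻⁶·A⁻²·cd.

kg⁴·m³·s⁻⁶·A⁻²·cd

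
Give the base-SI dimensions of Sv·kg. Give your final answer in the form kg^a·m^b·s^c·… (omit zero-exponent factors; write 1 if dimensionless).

Sv = m²·s⁻².
Combining: Sv·kg = (m²·s⁻²) · kg = kg·m²·s⁻².

kg·m²·s⁻²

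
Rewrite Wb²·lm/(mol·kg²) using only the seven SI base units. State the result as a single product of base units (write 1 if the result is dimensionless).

m⁴·s⁻⁴·A⁻²·mol⁻¹·cd

Wb = kg·m²·s⁻²·A⁻¹.
So Wb² = kg²·m⁴·s⁻⁴·A⁻².
lm = cd.
Combining: mol⁻¹·kg⁻²·Wb²·lm = mol⁻¹ · kg⁻² · (kg²·m⁴·s⁻⁴·A⁻²) · cd = m⁴·s⁻⁴·A⁻²·mol⁻¹·cd.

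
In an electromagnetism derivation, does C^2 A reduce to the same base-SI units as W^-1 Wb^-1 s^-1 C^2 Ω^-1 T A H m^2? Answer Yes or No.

No

Left side:
  C = A·s = s·A (charge = current × time).
  So C² = s²·A².
  Combining: C²·A = (s²·A²) · A = s²·A³.
Right side:
  W = J/s (power = energy per time),
      = kg·m²·s⁻³.
  So W⁻¹ = kg⁻¹·m⁻²·s³.
  Wb = V·s (flux: a volt is a weber per second),
      = kg·m²·s⁻²·A⁻¹.
  So Wb⁻¹ = kg⁻¹·m⁻²·s²·A.
  C = A·s = s·A (charge = current × time).
  So C² = s²·A².
  Ω = V/A (resistance = voltage per current),
      = kg·m²·s⁻³·A⁻².
  So Ω⁻¹ = kg⁻¹·m⁻²·s³·A².
  T = Wb/m² (flux density = flux per area),
      = kg·s⁻²·A⁻¹.
  H = Wb/A (inductance = flux per current),
      = kg·m²·s⁻²·A⁻².
  Combining: W⁻¹·Wb⁻¹·s⁻¹·C²·Ω⁻¹·T·A·H·m² = (kg⁻¹·m⁻²·s³) · (kg⁻¹·m⁻²·s²·A) · s⁻¹ · (s²·A²) · (kg⁻¹·m⁻²·s³·A²) · (kg·s⁻²·A⁻¹) · A · (kg·m²·s⁻²·A⁻²) · m² = kg⁻¹·m⁻²·s⁵·A³.
Left is s²·A³; right is kg⁻¹·m⁻²·s⁵·A³ — different.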